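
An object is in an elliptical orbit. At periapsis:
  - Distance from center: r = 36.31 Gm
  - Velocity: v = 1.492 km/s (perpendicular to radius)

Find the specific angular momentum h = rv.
r = 36.31 Gm = 3.631 × 10^10 m
v = 1.492 km/s = 1492 m/s
h = rv = 3.631 × 10^10 × 1492 = 5.41745 × 10^13 m²/s ≈ 5.417 × 10^13 m²/s

Final answer: h = 5.417 × 10^13 m²/s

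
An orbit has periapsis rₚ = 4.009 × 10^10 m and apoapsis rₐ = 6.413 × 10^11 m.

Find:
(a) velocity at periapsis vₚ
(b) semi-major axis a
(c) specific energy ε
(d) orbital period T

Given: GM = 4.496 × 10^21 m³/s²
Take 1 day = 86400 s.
rₚ = 4.009 × 10^10 m
rₐ = 6.413 × 10^11 m
GM = 4.496 × 10^21 m³/s²
a = (rₚ + rₐ)/2 = 3.40695 × 10^11 m
e = (rₐ − rₚ)/(rₐ + rₚ) = (6.0121 × 10^11) / (6.8139 × 10^11) = 0.882329
(a) vₚ² = GM (2/rₚ − 1/a) = 4.496 × 10^21 × (4.98878 × 10^-11 − 2.93518 × 10^-12) = 2.11099 × 10^11 m²/s²;  vₚ = 459455 m/s ≈ 459.5 km/s
(b) a = 3.40695 × 10^11 m ≈ 3.407 × 10^11 m
(c) 2a = 6.8139 × 10^11 m;  ε = −GM/(2a) = -6.59828 × 10^9 J/kg ≈ -6.598 GJ/kg
(d) a³ = 3.95455 × 10^34 m³;  T = 2π √(a³/GM) = 2π × 2.96576 × 10^6 s = 1.86344 × 10^7 s ≈ 215.7 days

Final answer:
(a) velocity at periapsis vₚ = 459.5 km/s
(b) semi-major axis a = 3.407 × 10^11 m
(c) specific energy ε = -6.598 GJ/kg
(d) orbital period T = 215.7 days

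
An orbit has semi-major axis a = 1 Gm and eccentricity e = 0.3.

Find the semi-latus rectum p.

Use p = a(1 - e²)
a = 1 Gm = 1 × 10^9 m
e = 0.3,  e² = 0.09,  1 − e² = 0.91
p = a(1 − e²) = 1 × 10^9 m × 0.91 = 9.1 × 10^8 m ≈ 910 Mm

Final answer: p = 910 Mm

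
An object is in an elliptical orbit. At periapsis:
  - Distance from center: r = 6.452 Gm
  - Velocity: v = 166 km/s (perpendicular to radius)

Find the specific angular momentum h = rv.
r = 6.452 Gm = 6.452 × 10^9 m
v = 166 km/s = 166000 m/s
h = rv = 6.452 × 10^9 × 166000 = 1.07103 × 10^15 m²/s ≈ 1.071 × 10^15 m²/s

Final answer: h = 1.071 × 10^15 m²/s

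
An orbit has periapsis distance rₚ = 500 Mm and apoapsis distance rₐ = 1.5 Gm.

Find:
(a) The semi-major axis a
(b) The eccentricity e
rₚ = 500 Mm = 5 × 10^8 m
rₐ = 1.5 Gm = 1.5 × 10^9 m
(a) a = (rₚ + rₐ)/2 = 1 × 10^9 m ≈ 1 Gm
(b) e = (rₐ − rₚ)/(rₐ + rₚ) = (1 × 10^9) / (2 × 10^9) = 0.5

Final answer:
(a) a = 1 Gm
(b) e = 0.5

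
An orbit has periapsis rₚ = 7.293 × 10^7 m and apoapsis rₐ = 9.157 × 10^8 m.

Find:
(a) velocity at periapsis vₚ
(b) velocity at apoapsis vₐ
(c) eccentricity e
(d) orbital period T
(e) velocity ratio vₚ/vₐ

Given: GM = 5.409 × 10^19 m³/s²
rₚ = 7.293 × 10^7 m
rₐ = 9.157 × 10^8 m
GM = 5.409 × 10^19 m³/s²
a = (rₚ + rₐ)/2 = 4.94315 × 10^8 m
e = (rₐ − rₚ)/(rₐ + rₚ) = (8.4277 × 10^8) / (9.8863 × 10^8) = 0.852462
(a) vₚ² = GM (2/rₚ − 1/a) = 5.409 × 10^19 × (2.74236 × 10^-8 − 2.023 × 10^-9) = 1.37392 × 10^12 m²/s²;  vₚ = 1.17214 × 10^6 m/s ≈ 1172 km/s
(b) vₐ² = GM (2/rₐ − 1/a) = 5.409 × 10^19 × (2.18412 × 10^-9 − 2.023 × 10^-9) = 8.71498 × 10^9 m²/s²;  vₐ = 93354 m/s ≈ 93.35 km/s
(c) e = 0.852462 ≈ 0.8525
(d) a³ = 1.20785 × 10^26 m³;  T = 2π √(a³/GM) = 2π × 1494.33 s = 9389.17 s ≈ 2.608 hours
(e) vₚ/vₐ = rₐ/rₚ (angular momentum) = (9.157 × 10^8) / (7.293 × 10^7) = 12.5559 ≈ 12.56

Final answer:
(a) velocity at periapsis vₚ = 1172 km/s
(b) velocity at apoapsis vₐ = 93.35 km/s
(c) eccentricity e = 0.8525
(d) orbital period T = 2.608 hours
(e) velocity ratio vₚ/vₐ = 12.56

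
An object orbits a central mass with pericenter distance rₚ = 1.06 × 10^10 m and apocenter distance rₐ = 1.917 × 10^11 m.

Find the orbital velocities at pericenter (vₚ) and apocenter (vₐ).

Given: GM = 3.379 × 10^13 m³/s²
rₚ = 1.06 × 10^10 m
rₐ = 1.917 × 10^11 m
GM = 3.379 × 10^13 m³/s²
a = (rₚ + rₐ)/2 = 1.0115 × 10^11 m
Vis-viva: v² = GM (2/r − 1/a)
vₚ² = 3.379 × 10^13 × (1.88679 × 10^-10 − 9.88631 × 10^-12) = 6041.41 m²/s²
vₚ = 77.7265 m/s ≈ 77.73 m/s
vₐ² = 3.379 × 10^13 × (1.0433 × 10^-11 − 9.88631 × 10^-12) = 18.4717 m²/s²
vₐ = 4.29787 m/s ≈ 4.298 m/s

Final answer: vₚ = 77.73 m/s, vₐ = 4.298 m/s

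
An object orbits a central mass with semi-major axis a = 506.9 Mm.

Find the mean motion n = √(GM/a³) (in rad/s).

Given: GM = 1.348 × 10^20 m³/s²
a = 506.9 Mm = 5.069 × 10^8 m
GM = 1.348 × 10^20 m³/s²
a³ = 1.30247 × 10^26 m³
GM/a³ = (1.348 × 10^20) / (1.30247 × 10^26) = 1.03496 × 10^-6 s⁻²
n = √(GM/a³) = 0.00101733 rad/s ≈ 0.001017 rad/s

Final answer: n = 0.001017 rad/s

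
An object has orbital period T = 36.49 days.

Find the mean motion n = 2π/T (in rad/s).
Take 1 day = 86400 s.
T = 36.49 days = 3.15274 × 10^6 s
n = 2π / (3.15274 × 10^6 s) = 1.99293 × 10^-6 rad/s ≈ 1.993 × 10^-6 rad/s

Final answer: n = 1.993 × 10^-6 rad/s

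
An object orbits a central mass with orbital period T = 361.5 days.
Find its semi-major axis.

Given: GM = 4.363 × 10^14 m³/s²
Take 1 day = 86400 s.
T = 361.5 days = 3.12336 × 10^7 s
GM = 4.363 × 10^14 m³/s²
Kepler's third law: a³ = GM T² / (4π²)
T² = 9.75538 × 10^14 s²
a³ = (4.363 × 10^14) × (9.75538 × 10^14) / (4π²) = 1.07813 × 10^28 m³
a = (a³)^(1/3) = 2.20914 × 10^9 m ≈ 2.209 Gm

Final answer: 2.209 Gm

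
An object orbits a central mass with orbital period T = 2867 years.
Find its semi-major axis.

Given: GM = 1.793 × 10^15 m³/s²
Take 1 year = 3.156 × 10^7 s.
T = 2867 years = 9.04825 × 10^10 s
GM = 1.793 × 10^15 m³/s²
Kepler's third law: a³ = GM T² / (4π²)
T² = 8.18709 × 10^21 s²
a³ = (1.793 × 10^15) × (8.18709 × 10^21) / (4π²) = 3.71835 × 10^35 m³
a = (a³)^(1/3) = 7.1909 × 10^11 m ≈ 7.191 × 10^11 m

Final answer: 7.191 × 10^11 m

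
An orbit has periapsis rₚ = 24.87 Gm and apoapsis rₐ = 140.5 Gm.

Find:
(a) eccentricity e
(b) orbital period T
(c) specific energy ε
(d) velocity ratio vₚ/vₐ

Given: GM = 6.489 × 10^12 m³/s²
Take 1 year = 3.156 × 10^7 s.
rₚ = 24.87 Gm = 2.487 × 10^10 m
rₐ = 140.5 Gm = 1.405 × 10^11 m
GM = 6.489 × 10^12 m³/s²
a = (rₚ + rₐ)/2 = 8.2685 × 10^10 m
e = (rₐ − rₚ)/(rₐ + rₚ) = (1.1563 × 10^11) / (1.6537 × 10^11) = 0.69922
(a) e = 0.69922 ≈ 0.6992
(b) a³ = 5.65302 × 10^32 m³;  T = 2π √(a³/GM) = 2π × 9.33364 × 10^9 s = 5.8645 × 10^10 s ≈ 1858 years
(c) 2a = 1.6537 × 10^11 m;  ε = −GM/(2a) = -39.2393 J/kg ≈ -39.24 J/kg
(d) vₚ/vₐ = rₐ/rₚ (angular momentum) = (1.405 × 10^11) / (2.487 × 10^10) = 5.64938 ≈ 5.649

Final answer:
(a) eccentricity e = 0.6992
(b) orbital period T = 1858 years
(c) specific energy ε = -39.24 J/kg
(d) velocity ratio vₚ/vₐ = 5.649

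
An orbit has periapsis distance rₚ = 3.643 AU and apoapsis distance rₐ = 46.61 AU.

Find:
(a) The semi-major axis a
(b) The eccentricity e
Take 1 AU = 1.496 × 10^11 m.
rₚ = 3.643 AU = 5.44993 × 10^11 m
rₐ = 46.61 AU = 6.97286 × 10^12 m
(a) a = (rₚ + rₐ)/2 = 3.75892 × 10^12 m ≈ 25.13 AU
(b) e = (rₐ − rₚ)/(rₐ + rₚ) = (6.42786 × 10^12) / (7.51785 × 10^12) = 0.855014

Final answer:
(a) a = 25.13 AU
(b) e = 0.855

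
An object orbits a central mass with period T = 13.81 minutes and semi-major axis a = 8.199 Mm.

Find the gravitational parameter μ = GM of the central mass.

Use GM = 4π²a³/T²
T = 13.81 minutes = 828.6 s
a = 8.199 Mm = 8.199 × 10^6 m
a³ = 5.51166 × 10^20 m³
T² = 686578 s²
GM = 4π² × (5.51166 × 10^20) / 686578 = 3.16922 × 10^16 m³/s²
GM ≈ 3.169 × 10^16 m³/s²

Final answer: GM = 3.169 × 10^16 m³/s²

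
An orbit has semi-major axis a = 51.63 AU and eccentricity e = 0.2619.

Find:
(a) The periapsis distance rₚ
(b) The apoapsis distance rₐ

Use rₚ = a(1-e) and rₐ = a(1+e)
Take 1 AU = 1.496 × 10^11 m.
a = 51.63 AU = 7.72385 × 10^12 m
e = 0.2619:  1 − e = 0.7381,  1 + e = 1.2619
(a) rₚ = a(1 − e) = 7.72385 × 10^12 m × 0.7381 = 5.70097 × 10^12 m ≈ 38.11 AU
(b) rₐ = a(1 + e) = 7.72385 × 10^12 m × 1.2619 = 9.74672 × 10^12 m ≈ 65.15 AU

Final answer:
(a) rₚ = 38.11 AU
(b) rₐ = 65.15 AU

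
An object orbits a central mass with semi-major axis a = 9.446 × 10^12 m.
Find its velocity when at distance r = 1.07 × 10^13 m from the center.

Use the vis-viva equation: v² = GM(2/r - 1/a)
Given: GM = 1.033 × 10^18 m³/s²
a = 9.446 × 10^12 m
r = 1.07 × 10^13 m
GM = 1.033 × 10^18 m³/s²
2/r − 1/a = 1.86916 × 10^-13 − 1.05865 × 10^-13 = 8.1051 × 10^-14 m⁻¹
v² = GM (2/r − 1/a) = 83725.7 m²/s²
v = 289.354 m/s ≈ 289.4 m/s

Final answer: 289.4 m/s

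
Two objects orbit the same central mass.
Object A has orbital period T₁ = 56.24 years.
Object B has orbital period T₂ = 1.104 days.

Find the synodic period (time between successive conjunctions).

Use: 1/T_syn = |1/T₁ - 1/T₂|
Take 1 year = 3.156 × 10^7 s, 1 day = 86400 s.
T₁ = 56.24 years = 1.77493 × 10^9 s
T₂ = 1.104 days = 95385.6 s
1/T₁ = 5.63401 × 10^-10 s⁻¹
1/T₂ = 1.04838 × 10^-5 s⁻¹
|1/T₁ − 1/T₂| = 1.04832 × 10^-5 s⁻¹
T_syn = 1 / |1/T₁ − 1/T₂| = 95390.7 s ≈ 1.104 days

Final answer: T_syn = 1.104 days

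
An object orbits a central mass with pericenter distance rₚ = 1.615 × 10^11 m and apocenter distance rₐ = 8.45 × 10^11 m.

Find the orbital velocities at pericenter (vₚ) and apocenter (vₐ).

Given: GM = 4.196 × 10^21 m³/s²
rₚ = 1.615 × 10^11 m
rₐ = 8.45 × 10^11 m
GM = 4.196 × 10^21 m³/s²
a = (rₚ + rₐ)/2 = 5.0325 × 10^11 m
Vis-viva: v² = GM (2/r − 1/a)
vₚ² = 4.196 × 10^21 × (1.23839 × 10^-11 − 1.98708 × 10^-12) = 4.3625 × 10^10 m²/s²
vₚ = 208866 m/s ≈ 208.9 km/s
vₐ² = 4.196 × 10^21 × (2.36686 × 10^-12 − 1.98708 × 10^-12) = 1.59356 × 10^9 m²/s²
vₐ = 39919.4 m/s ≈ 39.92 km/s

Final answer: vₚ = 208.9 km/s, vₐ = 39.92 km/s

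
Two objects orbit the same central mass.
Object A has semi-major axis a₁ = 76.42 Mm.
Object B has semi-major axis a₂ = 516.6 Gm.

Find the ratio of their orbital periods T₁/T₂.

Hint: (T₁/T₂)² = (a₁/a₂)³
a₁ = 76.42 Mm = 7.642 × 10^7 m
a₂ = 516.6 Gm = 5.166 × 10^11 m
a₁/a₂ = 0.000147929
T₁/T₂ = (a₁/a₂)^(3/2) = (0.000147929)^1.5 = 1.7992 × 10^-6

Final answer: T₁/T₂ = 1.799 × 10^-6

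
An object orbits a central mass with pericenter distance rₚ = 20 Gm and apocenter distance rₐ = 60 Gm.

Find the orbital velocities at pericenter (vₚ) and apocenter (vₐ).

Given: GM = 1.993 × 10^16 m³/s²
rₚ = 20 Gm = 2 × 10^10 m
rₐ = 60 Gm = 6 × 10^10 m
GM = 1.993 × 10^16 m³/s²
a = (rₚ + rₐ)/2 = 4 × 10^10 m
Vis-viva: v² = GM (2/r − 1/a)
vₚ² = 1.993 × 10^16 × (1 × 10^-10 − 2.5 × 10^-11) = 1.49475 × 10^6 m²/s²
vₚ = 1222.6 m/s ≈ 1.223 km/s
vₐ² = 1.993 × 10^16 × (3.33333 × 10^-11 − 2.5 × 10^-11) = 166083 m²/s²
vₐ = 407.533 m/s ≈ 407.5 m/s

Final answer: vₚ = 1.223 km/s, vₐ = 407.5 m/s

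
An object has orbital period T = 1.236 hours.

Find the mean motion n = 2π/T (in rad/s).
T = 1.236 hours = 4449.6 s
n = 2π / 4449.6 s = 0.00141208 rad/s ≈ 0.001412 rad/s

Final answer: n = 0.001412 rad/s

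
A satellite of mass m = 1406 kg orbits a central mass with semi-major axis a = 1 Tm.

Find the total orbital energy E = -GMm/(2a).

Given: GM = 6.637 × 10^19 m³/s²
a = 1 Tm = 1 × 10^12 m
GM = 6.637 × 10^19 m³/s²
2a = 2 × 10^12 m
GMm = 6.637 × 10^19 × 1406 = 9.33162 × 10^22 m³·kg/s²
E = −GMm/(2a) = -4.66581 × 10^10 J ≈ -46.66 GJ

Final answer: -46.66 GJ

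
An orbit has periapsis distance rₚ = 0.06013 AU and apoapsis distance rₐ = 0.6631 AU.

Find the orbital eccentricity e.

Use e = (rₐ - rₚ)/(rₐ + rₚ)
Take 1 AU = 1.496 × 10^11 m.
rₚ = 0.06013 AU = 8.99545 × 10^9 m
rₐ = 0.6631 AU = 9.91998 × 10^10 m
rₐ − rₚ = 9.02043 × 10^10 m
rₐ + rₚ = 1.08195 × 10^11 m
e = (rₐ − rₚ)/(rₐ + rₚ) = 0.833718

Final answer: e = 0.8337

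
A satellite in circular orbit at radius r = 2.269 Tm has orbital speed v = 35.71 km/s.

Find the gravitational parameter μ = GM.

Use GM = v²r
r = 2.269 Tm = 2.269 × 10^12 m
v = 35.71 km/s = 35710 m/s
v² = 1.2752 × 10^9 m²/s²
GM = v²r = 1.2752 × 10^9 × 2.269 × 10^12 = 2.89344 × 10^21 m³/s²
GM ≈ 2.893 × 10^21 m³/s²

Final answer: GM = 2.893 × 10^21 m³/s²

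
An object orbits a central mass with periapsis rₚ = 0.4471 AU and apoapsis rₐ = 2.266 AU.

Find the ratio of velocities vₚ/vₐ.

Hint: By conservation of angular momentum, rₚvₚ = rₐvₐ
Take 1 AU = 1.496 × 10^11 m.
rₚ = 0.4471 AU = 6.68862 × 10^10 m
rₐ = 2.266 AU = 3.38994 × 10^11 m
rₚvₚ = rₐvₐ  ⇒  vₚ/vₐ = rₐ/rₚ
vₚ/vₐ = (3.38994 × 10^11) / (6.68862 × 10^10) = 5.06822

Final answer: vₚ/vₐ = 5.068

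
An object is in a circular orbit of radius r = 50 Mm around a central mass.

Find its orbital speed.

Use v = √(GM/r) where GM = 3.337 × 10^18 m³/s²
r = 50 Mm = 5 × 10^7 m
GM = 3.337 × 10^18 m³/s²
GM/r = (3.337 × 10^18) / (5 × 10^7) = 6.674 × 10^10 m²/s²
v = √(GM/r) = 258341 m/s ≈ 258.3 km/s

Final answer: 258.3 km/s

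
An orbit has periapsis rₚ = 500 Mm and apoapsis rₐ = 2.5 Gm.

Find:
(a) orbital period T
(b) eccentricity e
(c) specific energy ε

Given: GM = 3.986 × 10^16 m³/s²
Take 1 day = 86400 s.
rₚ = 500 Mm = 5 × 10^8 m
rₐ = 2.5 Gm = 2.5 × 10^9 m
GM = 3.986 × 10^16 m³/s²
a = (rₚ + rₐ)/2 = 1.5 × 10^9 m
e = (rₐ − rₚ)/(rₐ + rₚ) = (2 × 10^9) / (3 × 10^9) = 0.666667
(a) a³ = 3.375 × 10^27 m³;  T = 2π √(a³/GM) = 2π × 290983 s = 1.8283 × 10^6 s ≈ 21.16 days
(b) e = 0.666667 ≈ 0.6667
(c) 2a = 3 × 10^9 m;  ε = −GM/(2a) = -1.32867 × 10^7 J/kg ≈ -13.29 MJ/kg

Final answer:
(a) orbital period T = 21.16 days
(b) eccentricity e = 0.6667
(c) specific energy ε = -13.29 MJ/kg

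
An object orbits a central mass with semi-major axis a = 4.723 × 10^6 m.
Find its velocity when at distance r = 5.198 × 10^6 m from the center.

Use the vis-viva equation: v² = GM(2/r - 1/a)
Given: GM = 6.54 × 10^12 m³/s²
a = 4.723 × 10^6 m
r = 5.198 × 10^6 m
GM = 6.54 × 10^12 m³/s²
2/r − 1/a = 3.84763 × 10^-7 − 2.1173 × 10^-7 = 1.73034 × 10^-7 m⁻¹
v² = GM (2/r − 1/a) = 1.13164 × 10^6 m²/s²
v = 1063.79 m/s ≈ 1.064 km/s

Final answer: 1.064 km/s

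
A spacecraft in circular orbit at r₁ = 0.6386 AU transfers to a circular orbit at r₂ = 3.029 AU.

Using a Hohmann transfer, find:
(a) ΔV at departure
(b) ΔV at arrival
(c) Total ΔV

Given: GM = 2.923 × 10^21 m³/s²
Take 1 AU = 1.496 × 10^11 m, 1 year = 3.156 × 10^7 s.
r₁ = 0.6386 AU = 9.55346 × 10^10 m
r₂ = 3.029 AU = 4.53138 × 10^11 m
GM = 2.923 × 10^21 m³/s²
Transfer ellipse: a_t = (r₁ + r₂)/2 = 2.74336 × 10^11 m
Circular speed at r₁: v₁ = √(GM/r₁) = 174918 m/s
Transfer speed at r₁ (periapsis): v₁ₜ = √(GM(2/r₁ − 1/a_t)) = 224806 m/s
(a) ΔV₁ = v₁ₜ − v₁ = 49888.1 m/s ≈ 10.52 AU/year
Circular speed at r₂: v₂ = √(GM/r₂) = 80315.4 m/s
Transfer speed at r₂ (apoapsis): v₂ₜ = √(GM(2/r₂ − 1/a_t)) = 47395.5 m/s
(b) ΔV₂ = v₂ − v₂ₜ = 32919.9 m/s ≈ 6.945 AU/year
(c) ΔV_total = ΔV₁ + ΔV₂ = 82808 m/s ≈ 17.47 AU/year

Final answer:
(a) ΔV₁ = 10.52 AU/year
(b) ΔV₂ = 6.945 AU/year
(c) ΔV_total = 17.47 AU/year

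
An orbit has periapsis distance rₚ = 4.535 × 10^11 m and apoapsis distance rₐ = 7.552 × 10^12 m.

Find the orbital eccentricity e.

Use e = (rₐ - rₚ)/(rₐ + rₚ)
rₚ = 4.535 × 10^11 m
rₐ = 7.552 × 10^12 m
rₐ − rₚ = 7.0985 × 10^12 m
rₐ + rₚ = 8.0055 × 10^12 m
e = (rₐ − rₚ)/(rₐ + rₚ) = 0.886703

Final answer: e = 0.8867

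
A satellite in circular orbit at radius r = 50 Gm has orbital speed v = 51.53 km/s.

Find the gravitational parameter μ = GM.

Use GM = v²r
r = 50 Gm = 5 × 10^10 m
v = 51.53 km/s = 51530 m/s
v² = 2.65534 × 10^9 m²/s²
GM = v²r = 2.65534 × 10^9 × 5 × 10^10 = 1.32767 × 10^20 m³/s²
GM ≈ 1.328 × 10^20 m³/s²

Final answer: GM = 1.328 × 10^20 m³/s²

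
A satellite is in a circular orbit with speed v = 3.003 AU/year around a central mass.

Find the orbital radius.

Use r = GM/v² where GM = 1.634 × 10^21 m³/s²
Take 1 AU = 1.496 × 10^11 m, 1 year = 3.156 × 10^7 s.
v = 3.003 AU/year = 14234.8 m/s
GM = 1.634 × 10^21 m³/s²
v² = 2.02628 × 10^8 m²/s²
r = GM/v² = (1.634 × 10^21) / (2.02628 × 10^8) = 8.06403 × 10^12 m ≈ 53.9 AU

Final answer: 53.9 AU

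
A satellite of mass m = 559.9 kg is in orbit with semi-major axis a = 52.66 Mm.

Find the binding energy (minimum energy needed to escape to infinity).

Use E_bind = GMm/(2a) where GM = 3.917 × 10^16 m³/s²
a = 52.66 Mm = 5.266 × 10^7 m
GM = 3.917 × 10^16 m³/s²
m = 559.9 kg
GMm = 3.917 × 10^16 × 559.9 = 2.19313 × 10^19 m³·kg/s²
2a = 1.0532 × 10^8 m
E_bind = GMm/(2a) = 2.08235 × 10^11 J ≈ 208.2 GJ

Final answer: 208.2 GJ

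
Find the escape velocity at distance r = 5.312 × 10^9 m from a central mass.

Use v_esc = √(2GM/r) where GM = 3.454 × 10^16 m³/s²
r = 5.312 × 10^9 m
GM = 3.454 × 10^16 m³/s²
2GM/r = 2 × (3.454 × 10^16) / (5.312 × 10^9) = 1.30045 × 10^7 m²/s²
v_esc = √(2GM/r) = 3606.18 m/s ≈ 3.606 km/s

Final answer: 3.606 km/s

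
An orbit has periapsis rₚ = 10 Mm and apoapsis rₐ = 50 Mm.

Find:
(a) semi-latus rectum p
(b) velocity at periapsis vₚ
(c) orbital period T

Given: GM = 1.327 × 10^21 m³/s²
rₚ = 10 Mm = 1 × 10^7 m
rₐ = 50 Mm = 5 × 10^7 m
GM = 1.327 × 10^21 m³/s²
a = (rₚ + rₐ)/2 = 3 × 10^7 m
e = (rₐ − rₚ)/(rₐ + rₚ) = (4 × 10^7) / (6 × 10^7) = 0.666667
(a) 1 − e² = 0.555556;  p = a(1 − e²) = 3 × 10^7 × 0.555556 = 1.66667 × 10^7 m ≈ 16.67 Mm
(b) vₚ² = GM (2/rₚ − 1/a) = 1.327 × 10^21 × (2 × 10^-7 − 3.33333 × 10^-8) = 2.21167 × 10^14 m²/s²;  vₚ = 1.48717 × 10^7 m/s ≈ 1.487 × 10^4 km/s
(c) a³ = 2.7 × 10^22 m³;  T = 2π √(a³/GM) = 2π × 4.51073 s = 28.3417 s ≈ 28.34 seconds

Final answer:
(a) semi-latus rectum p = 16.67 Mm
(b) velocity at periapsis vₚ = 1.487 × 10^4 km/s
(c) orbital period T = 28.34 seconds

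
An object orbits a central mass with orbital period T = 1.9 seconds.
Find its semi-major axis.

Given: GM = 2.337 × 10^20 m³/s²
T = 1.9 seconds
GM = 2.337 × 10^20 m³/s²
Kepler's third law: a³ = GM T² / (4π²)
T² = 3.61 s²
a³ = (2.337 × 10^20) × 3.61 / (4π²) = 2.13701 × 10^19 m³
a = (a³)^(1/3) = 2.77504 × 10^6 m ≈ 2.775 × 10^6 m

Final answer: 2.775 × 10^6 m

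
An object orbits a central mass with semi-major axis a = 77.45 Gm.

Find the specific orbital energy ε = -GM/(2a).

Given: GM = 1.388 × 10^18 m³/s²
a = 77.45 Gm = 7.745 × 10^10 m
GM = 1.388 × 10^18 m³/s²
2a = 1.549 × 10^11 m
ε = −GM/(2a) = -8.96062 × 10^6 J/kg ≈ -8.961 MJ/kg

Final answer: -8.961 MJ/kg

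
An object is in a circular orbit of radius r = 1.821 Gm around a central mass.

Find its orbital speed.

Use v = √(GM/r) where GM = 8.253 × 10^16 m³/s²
r = 1.821 Gm = 1.821 × 10^9 m
GM = 8.253 × 10^16 m³/s²
GM/r = (8.253 × 10^16) / (1.821 × 10^9) = 4.53213 × 10^7 m²/s²
v = √(GM/r) = 6732.11 m/s ≈ 6.732 km/s

Final answer: 6.732 km/s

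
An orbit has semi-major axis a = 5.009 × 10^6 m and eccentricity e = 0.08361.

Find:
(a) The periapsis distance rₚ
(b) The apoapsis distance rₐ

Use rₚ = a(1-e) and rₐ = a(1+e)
a = 5.009 × 10^6 m
e = 0.08361:  1 − e = 0.91639,  1 + e = 1.08361
(a) rₚ = a(1 − e) = 5.009 × 10^6 m × 0.91639 = 4.5902 × 10^6 m ≈ 4.59 × 10^6 m
(b) rₐ = a(1 + e) = 5.009 × 10^6 m × 1.08361 = 5.4278 × 10^6 m ≈ 5.428 × 10^6 m

Final answer:
(a) rₚ = 4.59 × 10^6 m
(b) rₐ = 5.428 × 10^6 m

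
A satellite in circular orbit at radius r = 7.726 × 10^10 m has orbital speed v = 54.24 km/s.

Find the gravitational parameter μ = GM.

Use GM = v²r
r = 7.726 × 10^10 m
v = 54.24 km/s = 54240 m/s
v² = 2.94198 × 10^9 m²/s²
GM = v²r = 2.94198 × 10^9 × 7.726 × 10^10 = 2.27297 × 10^20 m³/s²
GM ≈ 2.273 × 10^20 m³/s²

Final answer: GM = 2.273 × 10^20 m³/s²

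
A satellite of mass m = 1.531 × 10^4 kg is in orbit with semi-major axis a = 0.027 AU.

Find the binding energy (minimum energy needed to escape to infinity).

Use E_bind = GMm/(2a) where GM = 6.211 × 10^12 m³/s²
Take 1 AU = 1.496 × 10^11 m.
a = 0.027 AU = 4.0392 × 10^9 m
GM = 6.211 × 10^12 m³/s²
m = 1.531 × 10^4 kg
GMm = 6.211 × 10^12 × 15310 = 9.50904 × 10^16 m³·kg/s²
2a = 8.0784 × 10^9 m
E_bind = GMm/(2a) = 1.17709 × 10^7 J ≈ 11.77 MJ

Final answer: 11.77 MJ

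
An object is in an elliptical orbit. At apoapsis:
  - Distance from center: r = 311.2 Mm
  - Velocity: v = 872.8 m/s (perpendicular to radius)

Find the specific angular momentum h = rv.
r = 311.2 Mm = 3.112 × 10^8 m
v = 872.8 m/s
h = rv = 3.112 × 10^8 × 872.8 = 2.71615 × 10^11 m²/s ≈ 2.716 × 10^11 m²/s

Final answer: h = 2.716 × 10^11 m²/s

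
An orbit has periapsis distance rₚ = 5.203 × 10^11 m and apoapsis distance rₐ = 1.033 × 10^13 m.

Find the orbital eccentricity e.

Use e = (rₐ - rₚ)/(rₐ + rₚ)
rₚ = 5.203 × 10^11 m
rₐ = 1.033 × 10^13 m
rₐ − rₚ = 9.8097 × 10^12 m
rₐ + rₚ = 1.08503 × 10^13 m
e = (rₐ − rₚ)/(rₐ + rₚ) = 0.904095

Final answer: e = 0.9041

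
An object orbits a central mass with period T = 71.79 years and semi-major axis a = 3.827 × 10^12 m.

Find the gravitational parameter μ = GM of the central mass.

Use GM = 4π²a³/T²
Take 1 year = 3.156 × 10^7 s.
T = 71.79 years = 2.26569 × 10^9 s
a = 3.827 × 10^12 m
a³ = 5.605 × 10^37 m³
T² = 5.13336 × 10^18 s²
GM = 4π² × (5.605 × 10^37) / (5.13336 × 10^18) = 4.31056 × 10^20 m³/s²
GM ≈ 4.311 × 10^20 m³/s²

Final answer: GM = 4.311 × 10^20 m³/s²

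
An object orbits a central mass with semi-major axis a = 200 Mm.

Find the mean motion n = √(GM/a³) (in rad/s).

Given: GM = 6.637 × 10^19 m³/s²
a = 200 Mm = 2 × 10^8 m
GM = 6.637 × 10^19 m³/s²
a³ = 8 × 10^24 m³
GM/a³ = (6.637 × 10^19) / (8 × 10^24) = 8.29625 × 10^-6 s⁻²
n = √(GM/a³) = 0.00288032 rad/s ≈ 0.00288 rad/s

Final answer: n = 0.00288 rad/s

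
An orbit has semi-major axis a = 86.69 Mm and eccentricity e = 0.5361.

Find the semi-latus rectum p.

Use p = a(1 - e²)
a = 86.69 Mm = 8.669 × 10^7 m
e = 0.5361,  e² = 0.287403,  1 − e² = 0.712597
p = a(1 − e²) = 8.669 × 10^7 m × 0.712597 = 6.1775 × 10^7 m ≈ 61.78 Mm

Final answer: p = 61.78 Mm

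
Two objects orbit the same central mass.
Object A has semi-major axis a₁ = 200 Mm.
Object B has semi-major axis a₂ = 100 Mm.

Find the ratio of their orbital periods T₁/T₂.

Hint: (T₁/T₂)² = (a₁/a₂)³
a₁ = 200 Mm = 2 × 10^8 m
a₂ = 100 Mm = 1 × 10^8 m
a₁/a₂ = 2
T₁/T₂ = (a₁/a₂)^(3/2) = (2)^1.5 = 2.82843

Final answer: T₁/T₂ = 2.828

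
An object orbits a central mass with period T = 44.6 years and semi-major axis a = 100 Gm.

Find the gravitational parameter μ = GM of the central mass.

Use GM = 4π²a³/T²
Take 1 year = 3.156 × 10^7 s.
T = 44.6 years = 1.40758 × 10^9 s
a = 100 Gm = 1 × 10^11 m
a³ = 1 × 10^33 m³
T² = 1.98127 × 10^18 s²
GM = 4π² × (1 × 10^33) / (1.98127 × 10^18) = 1.99258 × 10^16 m³/s²
GM ≈ 1.993 × 10^16 m³/s²

Final answer: GM = 1.993 × 10^16 m³/s²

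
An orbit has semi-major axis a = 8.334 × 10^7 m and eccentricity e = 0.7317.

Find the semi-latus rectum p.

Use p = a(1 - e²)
a = 8.334 × 10^7 m
e = 0.7317,  e² = 0.535385,  1 − e² = 0.464615
p = a(1 − e²) = 8.334 × 10^7 m × 0.464615 = 3.8721 × 10^7 m ≈ 3.872 × 10^7 m

Final answer: p = 3.872 × 10^7 m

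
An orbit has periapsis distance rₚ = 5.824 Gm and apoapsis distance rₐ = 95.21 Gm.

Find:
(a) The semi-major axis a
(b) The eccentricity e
rₚ = 5.824 Gm = 5.824 × 10^9 m
rₐ = 95.21 Gm = 9.521 × 10^10 m
(a) a = (rₚ + rₐ)/2 = 5.0517 × 10^10 m ≈ 50.52 Gm
(b) e = (rₐ − rₚ)/(rₐ + rₚ) = (8.9386 × 10^10) / (1.01034 × 10^11) = 0.884712

Final answer:
(a) a = 50.52 Gm
(b) e = 0.8847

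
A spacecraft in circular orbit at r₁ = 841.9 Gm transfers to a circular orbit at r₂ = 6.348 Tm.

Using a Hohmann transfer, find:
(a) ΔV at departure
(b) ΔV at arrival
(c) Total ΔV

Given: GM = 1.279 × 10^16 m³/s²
r₁ = 841.9 Gm = 8.419 × 10^11 m
r₂ = 6.348 Tm = 6.348 × 10^12 m
GM = 1.279 × 10^16 m³/s²
Transfer ellipse: a_t = (r₁ + r₂)/2 = 3.59495 × 10^12 m
Circular speed at r₁: v₁ = √(GM/r₁) = 123.255 m/s
Transfer speed at r₁ (periapsis): v₁ₜ = √(GM(2/r₁ − 1/a_t)) = 163.786 m/s
(a) ΔV₁ = v₁ₜ − v₁ = 40.531 m/s ≈ 40.53 m/s
Circular speed at r₂: v₂ = √(GM/r₂) = 44.8866 m/s
Transfer speed at r₂ (apoapsis): v₂ₜ = √(GM(2/r₂ − 1/a_t)) = 21.722 m/s
(b) ΔV₂ = v₂ − v₂ₜ = 23.1646 m/s ≈ 23.16 m/s
(c) ΔV_total = ΔV₁ + ΔV₂ = 63.6955 m/s ≈ 63.7 m/s

Final answer:
(a) ΔV₁ = 40.53 m/s
(b) ΔV₂ = 23.16 m/s
(c) ΔV_total = 63.7 m/s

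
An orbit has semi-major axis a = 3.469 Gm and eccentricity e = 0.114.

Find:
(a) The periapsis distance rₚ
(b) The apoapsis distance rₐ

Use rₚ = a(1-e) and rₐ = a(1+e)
a = 3.469 Gm = 3.469 × 10^9 m
e = 0.114:  1 − e = 0.886,  1 + e = 1.114
(a) rₚ = a(1 − e) = 3.469 × 10^9 m × 0.886 = 3.07353 × 10^9 m ≈ 3.074 Gm
(b) rₐ = a(1 + e) = 3.469 × 10^9 m × 1.114 = 3.86447 × 10^9 m ≈ 3.864 Gm

Final answer:
(a) rₚ = 3.074 Gm
(b) rₐ = 3.864 Gm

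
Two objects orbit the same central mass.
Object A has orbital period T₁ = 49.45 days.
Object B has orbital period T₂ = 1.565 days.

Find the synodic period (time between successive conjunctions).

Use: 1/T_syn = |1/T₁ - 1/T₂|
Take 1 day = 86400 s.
T₁ = 49.45 days = 4.27248 × 10^6 s
T₂ = 1.565 days = 135216 s
1/T₁ = 2.34056 × 10^-7 s⁻¹
1/T₂ = 7.39557 × 10^-6 s⁻¹
|1/T₁ − 1/T₂| = 7.16152 × 10^-6 s⁻¹
T_syn = 1 / |1/T₁ − 1/T₂| = 139635 s ≈ 1.616 days

Final answer: T_syn = 1.616 days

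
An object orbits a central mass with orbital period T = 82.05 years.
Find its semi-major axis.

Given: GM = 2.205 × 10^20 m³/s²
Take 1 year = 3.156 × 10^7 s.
T = 82.05 years = 2.5895 × 10^9 s
GM = 2.205 × 10^20 m³/s²
Kepler's third law: a³ = GM T² / (4π²)
T² = 6.7055 × 10^18 s²
a³ = (2.205 × 10^20) × (6.7055 × 10^18) / (4π²) = 3.74524 × 10^37 m³
a = (a³)^(1/3) = 3.34575 × 10^12 m ≈ 3.346 × 10^12 m

Final answer: 3.346 × 10^12 m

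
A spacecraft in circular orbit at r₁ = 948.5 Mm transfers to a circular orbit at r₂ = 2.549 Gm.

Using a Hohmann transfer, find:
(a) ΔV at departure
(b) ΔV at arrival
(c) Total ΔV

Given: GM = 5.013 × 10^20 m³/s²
r₁ = 948.5 Mm = 9.485 × 10^8 m
r₂ = 2.549 Gm = 2.549 × 10^9 m
GM = 5.013 × 10^20 m³/s²
Transfer ellipse: a_t = (r₁ + r₂)/2 = 1.74875 × 10^9 m
Circular speed at r₁: v₁ = √(GM/r₁) = 726993 m/s
Transfer speed at r₁ (periapsis): v₁ₜ = √(GM(2/r₁ − 1/a_t)) = 877710 m/s
(a) ΔV₁ = v₁ₜ − v₁ = 150717 m/s ≈ 150.7 km/s
Circular speed at r₂: v₂ = √(GM/r₂) = 443470 m/s
Transfer speed at r₂ (apoapsis): v₂ₜ = √(GM(2/r₂ − 1/a_t)) = 326602 m/s
(b) ΔV₂ = v₂ − v₂ₜ = 116868 m/s ≈ 116.9 km/s
(c) ΔV_total = ΔV₁ + ΔV₂ = 267585 m/s ≈ 267.6 km/s

Final answer:
(a) ΔV₁ = 150.7 km/s
(b) ΔV₂ = 116.9 km/s
(c) ΔV_total = 267.6 km/s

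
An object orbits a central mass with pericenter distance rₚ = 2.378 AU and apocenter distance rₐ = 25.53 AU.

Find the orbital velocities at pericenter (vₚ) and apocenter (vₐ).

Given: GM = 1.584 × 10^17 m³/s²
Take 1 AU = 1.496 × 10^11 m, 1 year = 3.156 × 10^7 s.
rₚ = 2.378 AU = 3.55749 × 10^11 m
rₐ = 25.53 AU = 3.81929 × 10^12 m
GM = 1.584 × 10^17 m³/s²
a = (rₚ + rₐ)/2 = 2.08752 × 10^12 m
Vis-viva: v² = GM (2/r − 1/a)
vₚ² = 1.584 × 10^17 × (5.62194 × 10^-12 − 4.79038 × 10^-13) = 814636 m²/s²
vₚ = 902.572 m/s ≈ 0.1904 AU/year
vₐ² = 1.584 × 10^17 × (5.23658 × 10^-13 − 4.79038 × 10^-13) = 7067.83 m²/s²
vₐ = 84.0704 m/s ≈ 84.07 m/s

Final answer: vₚ = 0.1904 AU/year, vₐ = 84.07 m/s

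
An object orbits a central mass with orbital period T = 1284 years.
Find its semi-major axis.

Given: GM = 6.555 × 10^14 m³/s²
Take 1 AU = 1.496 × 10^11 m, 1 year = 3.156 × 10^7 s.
T = 1284 years = 4.0523 × 10^10 s
GM = 6.555 × 10^14 m³/s²
Kepler's third law: a³ = GM T² / (4π²)
T² = 1.64212 × 10^21 s²
a³ = (6.555 × 10^14) × (1.64212 × 10^21) / (4π²) = 2.72657 × 10^34 m³
a = (a³)^(1/3) = 3.00981 × 10^11 m ≈ 2.012 AU

Final answer: 2.012 AU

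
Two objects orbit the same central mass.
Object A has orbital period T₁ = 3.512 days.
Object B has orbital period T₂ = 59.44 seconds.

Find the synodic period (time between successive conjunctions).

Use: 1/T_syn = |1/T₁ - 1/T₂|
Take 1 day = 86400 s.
T₁ = 3.512 days = 303437 s
T₂ = 59.44 seconds
1/T₁ = 3.29558 × 10^-6 s⁻¹
1/T₂ = 0.0168237 s⁻¹
|1/T₁ − 1/T₂| = 0.0168204 s⁻¹
T_syn = 1 / |1/T₁ − 1/T₂| = 59.4516 s ≈ 59.45 seconds

Final answer: T_syn = 59.45 seconds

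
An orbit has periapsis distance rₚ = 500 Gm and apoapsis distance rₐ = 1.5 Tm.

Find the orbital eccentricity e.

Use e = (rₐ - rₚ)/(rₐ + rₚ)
rₚ = 500 Gm = 5 × 10^11 m
rₐ = 1.5 Tm = 1.5 × 10^12 m
rₐ − rₚ = 1 × 10^12 m
rₐ + rₚ = 2 × 10^12 m
e = (rₐ − rₚ)/(rₐ + rₚ) = 0.5

Final answer: e = 0.5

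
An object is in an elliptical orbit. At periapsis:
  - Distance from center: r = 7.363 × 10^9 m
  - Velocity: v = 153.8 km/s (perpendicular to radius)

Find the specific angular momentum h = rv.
r = 7.363 × 10^9 m
v = 153.8 km/s = 153800 m/s
h = rv = 7.363 × 10^9 × 153800 = 1.13243 × 10^15 m²/s ≈ 1.132 × 10^15 m²/s

Final answer: h = 1.132 × 10^15 m²/s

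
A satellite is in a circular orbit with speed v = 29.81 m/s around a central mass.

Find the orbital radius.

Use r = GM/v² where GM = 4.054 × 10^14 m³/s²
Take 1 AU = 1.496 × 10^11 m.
v = 29.81 m/s
GM = 4.054 × 10^14 m³/s²
v² = 888.636 m²/s²
r = GM/v² = (4.054 × 10^14) / 888.636 = 4.56205 × 10^11 m ≈ 3.049 AU

Final answer: 3.049 AU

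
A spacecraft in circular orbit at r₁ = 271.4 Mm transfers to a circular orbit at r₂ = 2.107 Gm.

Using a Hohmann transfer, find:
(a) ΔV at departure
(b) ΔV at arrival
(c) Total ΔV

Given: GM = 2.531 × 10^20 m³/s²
r₁ = 271.4 Mm = 2.714 × 10^8 m
r₂ = 2.107 Gm = 2.107 × 10^9 m
GM = 2.531 × 10^20 m³/s²
Transfer ellipse: a_t = (r₁ + r₂)/2 = 1.1892 × 10^9 m
Circular speed at r₁: v₁ = √(GM/r₁) = 965698 m/s
Transfer speed at r₁ (periapsis): v₁ₜ = √(GM(2/r₁ − 1/a_t)) = 1.28542 × 10^6 m/s
(a) ΔV₁ = v₁ₜ − v₁ = 319725 m/s ≈ 319.7 km/s
Circular speed at r₂: v₂ = √(GM/r₂) = 346588 m/s
Transfer speed at r₂ (apoapsis): v₂ₜ = √(GM(2/r₂ − 1/a_t)) = 165574 m/s
(b) ΔV₂ = v₂ − v₂ₜ = 181015 m/s ≈ 181 km/s
(c) ΔV_total = ΔV₁ + ΔV₂ = 500740 m/s ≈ 500.7 km/s

Final answer:
(a) ΔV₁ = 319.7 km/s
(b) ΔV₂ = 181 km/s
(c) ΔV_total = 500.7 km/s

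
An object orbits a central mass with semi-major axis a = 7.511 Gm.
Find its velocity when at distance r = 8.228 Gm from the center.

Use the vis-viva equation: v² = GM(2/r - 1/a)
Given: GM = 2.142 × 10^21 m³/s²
a = 7.511 Gm = 7.511 × 10^9 m
r = 8.228 Gm = 8.228 × 10^9 m
GM = 2.142 × 10^21 m³/s²
2/r − 1/a = 2.43072 × 10^-10 − 1.33138 × 10^-10 = 1.09934 × 10^-10 m⁻¹
v² = GM (2/r − 1/a) = 2.35479 × 10^11 m²/s²
v = 485262 m/s ≈ 485.3 km/s

Final answer: 485.3 km/s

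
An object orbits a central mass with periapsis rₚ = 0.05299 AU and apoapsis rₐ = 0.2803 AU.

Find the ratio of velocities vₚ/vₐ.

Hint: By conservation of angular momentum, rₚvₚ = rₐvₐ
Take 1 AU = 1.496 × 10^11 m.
rₚ = 0.05299 AU = 7.9273 × 10^9 m
rₐ = 0.2803 AU = 4.19329 × 10^10 m
rₚvₚ = rₐvₐ  ⇒  vₚ/vₐ = rₐ/rₚ
vₚ/vₐ = (4.19329 × 10^10) / (7.9273 × 10^9) = 5.28968

Final answer: vₚ/vₐ = 5.29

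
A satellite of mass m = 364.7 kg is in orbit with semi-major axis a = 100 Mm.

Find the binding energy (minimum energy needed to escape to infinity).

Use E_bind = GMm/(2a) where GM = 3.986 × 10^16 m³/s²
a = 100 Mm = 1 × 10^8 m
GM = 3.986 × 10^16 m³/s²
m = 364.7 kg
GMm = 3.986 × 10^16 × 364.7 = 1.45369 × 10^19 m³·kg/s²
2a = 2 × 10^8 m
E_bind = GMm/(2a) = 7.26847 × 10^10 J ≈ 72.68 GJ

Final answer: 72.68 GJ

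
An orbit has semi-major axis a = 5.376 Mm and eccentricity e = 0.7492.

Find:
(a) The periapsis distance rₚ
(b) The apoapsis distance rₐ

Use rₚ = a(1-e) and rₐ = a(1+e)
a = 5.376 Mm = 5.376 × 10^6 m
e = 0.7492:  1 − e = 0.2508,  1 + e = 1.7492
(a) rₚ = a(1 − e) = 5.376 × 10^6 m × 0.2508 = 1.3483 × 10^6 m ≈ 1.348 Mm
(b) rₐ = a(1 + e) = 5.376 × 10^6 m × 1.7492 = 9.4037 × 10^6 m ≈ 9.404 Mm

Final answer:
(a) rₚ = 1.348 Mm
(b) rₐ = 9.404 Mm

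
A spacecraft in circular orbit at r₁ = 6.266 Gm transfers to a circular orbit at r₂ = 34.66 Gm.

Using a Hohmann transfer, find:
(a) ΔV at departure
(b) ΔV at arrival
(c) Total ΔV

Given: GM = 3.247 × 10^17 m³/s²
r₁ = 6.266 Gm = 6.266 × 10^9 m
r₂ = 34.66 Gm = 3.466 × 10^10 m
GM = 3.247 × 10^17 m³/s²
Transfer ellipse: a_t = (r₁ + r₂)/2 = 2.0463 × 10^10 m
Circular speed at r₁: v₁ = √(GM/r₁) = 7198.57 m/s
Transfer speed at r₁ (periapsis): v₁ₜ = √(GM(2/r₁ − 1/a_t)) = 9368.62 m/s
(a) ΔV₁ = v₁ₜ − v₁ = 2170.05 m/s ≈ 2.17 km/s
Circular speed at r₂: v₂ = √(GM/r₂) = 3060.74 m/s
Transfer speed at r₂ (apoapsis): v₂ₜ = √(GM(2/r₂ − 1/a_t)) = 1693.7 m/s
(b) ΔV₂ = v₂ − v₂ₜ = 1367.04 m/s ≈ 1.367 km/s
(c) ΔV_total = ΔV₁ + ΔV₂ = 3537.09 m/s ≈ 3.537 km/s

Final answer:
(a) ΔV₁ = 2.17 km/s
(b) ΔV₂ = 1.367 km/s
(c) ΔV_total = 3.537 km/s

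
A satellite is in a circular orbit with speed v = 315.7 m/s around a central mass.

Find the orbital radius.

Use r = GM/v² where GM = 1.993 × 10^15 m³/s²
v = 315.7 m/s
GM = 1.993 × 10^15 m³/s²
v² = 99666.5 m²/s²
r = GM/v² = (1.993 × 10^15) / 99666.5 = 1.99967 × 10^10 m ≈ 20 Gm

Final answer: 20 Gm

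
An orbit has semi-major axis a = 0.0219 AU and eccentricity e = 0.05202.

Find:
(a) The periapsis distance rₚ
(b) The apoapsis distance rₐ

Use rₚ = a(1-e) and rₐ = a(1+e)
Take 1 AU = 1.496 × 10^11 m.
a = 0.0219 AU = 3.27624 × 10^9 m
e = 0.05202:  1 − e = 0.94798,  1 + e = 1.05202
(a) rₚ = a(1 − e) = 3.27624 × 10^9 m × 0.94798 = 3.10581 × 10^9 m ≈ 0.02076 AU
(b) rₐ = a(1 + e) = 3.27624 × 10^9 m × 1.05202 = 3.44667 × 10^9 m ≈ 0.02304 AU

Final answer:
(a) rₚ = 0.02076 AU
(b) rₐ = 0.02304 AU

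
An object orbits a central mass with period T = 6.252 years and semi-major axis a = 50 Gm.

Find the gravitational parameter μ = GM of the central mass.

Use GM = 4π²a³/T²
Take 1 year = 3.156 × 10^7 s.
T = 6.252 years = 1.97313 × 10^8 s
a = 50 Gm = 5 × 10^10 m
a³ = 1.25 × 10^32 m³
T² = 3.89325 × 10^16 s²
GM = 4π² × (1.25 × 10^32) / (3.89325 × 10^16) = 1.26753 × 10^17 m³/s²
GM ≈ 1.268 × 10^17 m³/s²

Final answer: GM = 1.268 × 10^17 m³/s²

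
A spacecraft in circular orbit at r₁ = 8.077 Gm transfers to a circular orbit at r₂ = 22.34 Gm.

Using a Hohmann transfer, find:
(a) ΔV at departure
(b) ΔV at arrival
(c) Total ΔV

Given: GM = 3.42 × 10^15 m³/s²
r₁ = 8.077 Gm = 8.077 × 10^9 m
r₂ = 22.34 Gm = 2.234 × 10^10 m
GM = 3.42 × 10^15 m³/s²
Transfer ellipse: a_t = (r₁ + r₂)/2 = 1.52085 × 10^10 m
Circular speed at r₁: v₁ = √(GM/r₁) = 650.711 m/s
Transfer speed at r₁ (periapsis): v₁ₜ = √(GM(2/r₁ − 1/a_t)) = 788.654 m/s
(a) ΔV₁ = v₁ₜ − v₁ = 137.943 m/s ≈ 137.9 m/s
Circular speed at r₂: v₂ = √(GM/r₂) = 391.265 m/s
Transfer speed at r₂ (apoapsis): v₂ₜ = √(GM(2/r₂ − 1/a_t)) = 285.137 m/s
(b) ΔV₂ = v₂ − v₂ₜ = 106.129 m/s ≈ 106.1 m/s
(c) ΔV_total = ΔV₁ + ΔV₂ = 244.072 m/s ≈ 244.1 m/s

Final answer:
(a) ΔV₁ = 137.9 m/s
(b) ΔV₂ = 106.1 m/s
(c) ΔV_total = 244.1 m/s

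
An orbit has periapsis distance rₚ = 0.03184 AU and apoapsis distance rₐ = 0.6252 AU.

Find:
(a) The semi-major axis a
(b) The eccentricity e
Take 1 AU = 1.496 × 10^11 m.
rₚ = 0.03184 AU = 4.76326 × 10^9 m
rₐ = 0.6252 AU = 9.35299 × 10^10 m
(a) a = (rₚ + rₐ)/2 = 4.91466 × 10^10 m ≈ 0.3285 AU
(b) e = (rₐ − rₚ)/(rₐ + rₚ) = (8.87667 × 10^10) / (9.82932 × 10^10) = 0.90308

Final answer:
(a) a = 0.3285 AU
(b) e = 0.9031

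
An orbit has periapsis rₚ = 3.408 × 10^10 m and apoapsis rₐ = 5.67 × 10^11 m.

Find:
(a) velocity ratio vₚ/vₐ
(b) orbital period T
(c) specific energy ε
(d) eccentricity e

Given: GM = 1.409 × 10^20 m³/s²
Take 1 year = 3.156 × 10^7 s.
rₚ = 3.408 × 10^10 m
rₐ = 5.67 × 10^11 m
GM = 1.409 × 10^20 m³/s²
a = (rₚ + rₐ)/2 = 3.0054 × 10^11 m
e = (rₐ − rₚ)/(rₐ + rₚ) = (5.3292 × 10^11) / (6.0108 × 10^11) = 0.886604
(a) vₚ/vₐ = rₐ/rₚ (angular momentum) = (5.67 × 10^11) / (3.408 × 10^10) = 16.6373 ≈ 16.64
(b) a³ = 2.71461 × 10^34 m³;  T = 2π √(a³/GM) = 2π × 1.38803 × 10^7 s = 8.72123 × 10^7 s ≈ 2.763 years
(c) 2a = 6.0108 × 10^11 m;  ε = −GM/(2a) = -2.34411 × 10^8 J/kg ≈ -234.4 MJ/kg
(d) e = 0.886604 ≈ 0.8866

Final answer:
(a) velocity ratio vₚ/vₐ = 16.64
(b) orbital period T = 2.763 years
(c) specific energy ε = -234.4 MJ/kg
(d) eccentricity e = 0.8866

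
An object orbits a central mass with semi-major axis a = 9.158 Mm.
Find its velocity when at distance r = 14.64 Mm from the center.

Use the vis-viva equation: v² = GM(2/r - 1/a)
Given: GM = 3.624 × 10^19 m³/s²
a = 9.158 Mm = 9.158 × 10^6 m
r = 14.64 Mm = 1.464 × 10^7 m
GM = 3.624 × 10^19 m³/s²
2/r − 1/a = 1.36612 × 10^-7 − 1.09194 × 10^-7 = 2.74179 × 10^-8 m⁻¹
v² = GM (2/r − 1/a) = 9.93624 × 10^11 m²/s²
v = 996807 m/s ≈ 996.8 km/s

Final answer: 996.8 km/s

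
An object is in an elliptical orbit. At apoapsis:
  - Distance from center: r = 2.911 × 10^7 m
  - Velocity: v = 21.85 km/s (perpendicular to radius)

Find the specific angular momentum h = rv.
r = 2.911 × 10^7 m
v = 21.85 km/s = 21850 m/s
h = rv = 2.911 × 10^7 × 21850 = 6.36054 × 10^11 m²/s ≈ 6.361 × 10^11 m²/s

Final answer: h = 6.361 × 10^11 m²/s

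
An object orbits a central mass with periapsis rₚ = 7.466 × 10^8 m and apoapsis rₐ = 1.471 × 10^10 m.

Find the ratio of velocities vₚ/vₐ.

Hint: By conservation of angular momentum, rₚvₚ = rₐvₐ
rₚ = 7.466 × 10^8 m
rₐ = 1.471 × 10^10 m
rₚvₚ = rₐvₐ  ⇒  vₚ/vₐ = rₐ/rₚ
vₚ/vₐ = (1.471 × 10^10) / (7.466 × 10^8) = 19.7027

Final answer: vₚ/vₐ = 19.7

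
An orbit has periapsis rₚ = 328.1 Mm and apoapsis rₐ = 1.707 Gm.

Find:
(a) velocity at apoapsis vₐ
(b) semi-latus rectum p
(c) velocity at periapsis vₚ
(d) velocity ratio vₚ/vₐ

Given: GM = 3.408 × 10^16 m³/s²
rₚ = 328.1 Mm = 3.281 × 10^8 m
rₐ = 1.707 Gm = 1.707 × 10^9 m
GM = 3.408 × 10^16 m³/s²
a = (rₚ + rₐ)/2 = 1.01755 × 10^9 m
e = (rₐ − rₚ)/(rₐ + rₚ) = (1.3789 × 10^9) / (2.0351 × 10^9) = 0.677559
(a) vₐ² = GM (2/rₐ − 1/a) = 3.408 × 10^16 × (1.17165 × 10^-9 − 9.82753 × 10^-10) = 6.43749 × 10^6 m²/s²;  vₐ = 2537.22 m/s ≈ 2.537 km/s
(b) 1 − e² = 0.540914;  p = a(1 − e²) = 1.01755 × 10^9 × 0.540914 = 5.50407 × 10^8 m ≈ 550.4 Mm
(c) vₚ² = GM (2/rₚ − 1/a) = 3.408 × 10^16 × (6.0957 × 10^-9 − 9.82753 × 10^-10) = 1.74249 × 10^8 m²/s²;  vₚ = 13200.4 m/s ≈ 13.2 km/s
(d) vₚ/vₐ = rₐ/rₚ (angular momentum) = (1.707 × 10^9) / (3.281 × 10^8) = 5.20268 ≈ 5.203

Final answer:
(a) velocity at apoapsis vₐ = 2.537 km/s
(b) semi-latus rectum p = 550.4 Mm
(c) velocity at periapsis vₚ = 13.2 km/s
(d) velocity ratio vₚ/vₐ = 5.203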